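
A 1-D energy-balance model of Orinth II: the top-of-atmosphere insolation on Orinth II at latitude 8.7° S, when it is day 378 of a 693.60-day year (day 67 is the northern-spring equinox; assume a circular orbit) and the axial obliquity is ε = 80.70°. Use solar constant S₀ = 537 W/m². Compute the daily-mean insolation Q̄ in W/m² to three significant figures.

Solar longitude: λ_s = 360° × (378 − 67)/693.60 = 161.419°.
sin δ = sin 80.70° × sin 161.419° = 0.31446, so δ = +18.328°.
cos H₀ = −tan(-8.7°) tan(+18.328°) = 0.0507, H₀ = 1.5201 rad.
Bracket: H₀ sin φ sin δ + cos φ cos δ sin H₀ = 1.5201×-0.15126×0.31446 + 0.98849×0.94927×0.99871 = -0.072304 + 0.937133 = 0.864829.
Q̄ = (S₀/π) × [bracket] = (537/π) × 0.864829 = 147.8 W/m².

Q̄ ≈ 148 W/m²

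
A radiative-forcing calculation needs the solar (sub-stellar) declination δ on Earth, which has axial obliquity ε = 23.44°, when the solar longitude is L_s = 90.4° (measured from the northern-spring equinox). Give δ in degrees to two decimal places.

sin δ = sin ε · sin L_s = sin 23.44° × sin 90.4° = 0.397779.
δ = arcsin(0.397779) = +23.44°.

δ = +23.44°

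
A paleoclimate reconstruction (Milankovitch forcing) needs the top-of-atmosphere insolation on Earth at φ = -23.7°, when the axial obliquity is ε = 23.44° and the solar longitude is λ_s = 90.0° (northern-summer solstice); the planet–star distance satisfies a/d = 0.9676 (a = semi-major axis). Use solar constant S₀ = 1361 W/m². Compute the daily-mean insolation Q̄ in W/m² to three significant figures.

Q̄ ≈ 245 W/m²

Solar declination: sin δ = sin ε · sin λ_s = sin 23.44° × sin 90.0° = 0.39779, so δ = +23.440°.
cos H₀ = −tan(-23.7°) tan(+23.440°) = 0.1903, H₀ = 1.3793 rad.
Bracket: H₀ sin φ sin δ + cos φ cos δ sin H₀ = 1.3793×-0.40195×0.39779 + 0.91566×0.91748×0.98172 = -0.220539 + 0.824743 = 0.604204.
Inverse-square distance factor (a/d)² = 0.9676² = 0.936250.
Q̄ = (S₀/π) × 0.936250 × [bracket] = (1361/π) × 0.936250 × 0.604204 = 245.1 W/m².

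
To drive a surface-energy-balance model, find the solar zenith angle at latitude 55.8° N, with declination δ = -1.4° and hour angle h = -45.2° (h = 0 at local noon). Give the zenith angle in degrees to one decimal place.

cos θ_z = sin ϕ sin δ + cos ϕ cos δ cos h = -0.020207 + 0.395945 = 0.375738.
θ_z = arccos(0.375738) = 67.9°.

θ_z = 67.9°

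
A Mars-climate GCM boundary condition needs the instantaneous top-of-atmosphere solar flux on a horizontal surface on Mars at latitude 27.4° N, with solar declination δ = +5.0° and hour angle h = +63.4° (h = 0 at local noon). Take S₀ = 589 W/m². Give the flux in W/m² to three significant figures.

257 W/m²

cos θ_z = sin φ sin δ + cos φ cos δ cos h = 0.040109 + 0.396015 = 0.436124.
Flux = S₀ · cos θ_z = 589 × 0.436124 = 256.9 W/m².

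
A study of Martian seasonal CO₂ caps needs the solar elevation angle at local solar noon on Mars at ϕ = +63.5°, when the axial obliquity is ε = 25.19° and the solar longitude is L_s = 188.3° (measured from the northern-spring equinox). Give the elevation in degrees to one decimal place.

23.0°

Solar declination: sin δ = sin ε · sin L_s = sin 25.19° × sin 188.3° = -0.06144, so δ = -3.523°.
At local noon the hour angle is zero, so the zenith angle equals |ϕ − δ| = |+63.5° − (-3.523°)| = 67.023°.
Elevation = 90° − 67.023° = 23.0°.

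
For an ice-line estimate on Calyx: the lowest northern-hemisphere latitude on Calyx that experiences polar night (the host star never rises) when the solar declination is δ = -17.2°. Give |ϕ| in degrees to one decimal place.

Polar night requires cos h₀ = −tan ϕ tan δ ≥ 1, i.e. tan ϕ tan δ ≤ −1.
The boundary is |tan ϕ| · |tan δ| = 1, so |ϕ| = 90° − |δ| = 90° − 17.2° = 72.8° in the northern hemisphere.

|ϕ| = 72.8°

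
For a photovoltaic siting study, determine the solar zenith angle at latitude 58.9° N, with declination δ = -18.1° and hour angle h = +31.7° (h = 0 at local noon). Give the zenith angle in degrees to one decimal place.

cos θ_z = sin φ sin δ + cos φ cos δ cos h = -0.266022 + 0.417725 = 0.151703.
θ_z = arccos(0.151703) = 81.3°.

θ_z = 81.3°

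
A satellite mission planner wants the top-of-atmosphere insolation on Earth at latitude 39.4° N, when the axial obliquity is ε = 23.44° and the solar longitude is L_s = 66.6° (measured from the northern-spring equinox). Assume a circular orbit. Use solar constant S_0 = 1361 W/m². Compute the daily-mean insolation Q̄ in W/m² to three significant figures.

Solar declination: sin δ = sin ε · sin L_s = sin 23.44° × sin 66.6° = 0.36507, so δ = +21.412°.
cos h₀ = −tan(+39.4°) tan(+21.412°) = -0.3221, h₀ = 1.8987 rad.
Bracket: h₀ sin ϕ sin δ + cos ϕ cos δ sin h₀ = 1.8987×0.63473×0.36507 + 0.77273×0.93098×0.94670 = 0.439968 + 0.681052 = 1.121020.
Q̄ = (S_0/π) × [bracket] = (1361/π) × 1.121020 = 485.6 W/m².

Q̄ ≈ 486 W/m²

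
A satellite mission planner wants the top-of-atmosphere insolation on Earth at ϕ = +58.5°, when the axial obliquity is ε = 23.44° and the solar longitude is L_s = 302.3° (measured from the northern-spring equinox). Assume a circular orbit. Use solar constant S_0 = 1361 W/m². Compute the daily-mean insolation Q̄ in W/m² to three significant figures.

Solar declination: sin δ = sin ε · sin L_s = sin 23.44° × sin 302.3° = -0.33624, so δ = -19.648°.
cos h₀ = −tan(+58.5°) tan(-19.648°) = 0.5826, h₀ = 0.9489 rad.
Bracket: h₀ sin ϕ sin δ + cos ϕ cos δ sin h₀ = 0.9489×0.85264×-0.33624 + 0.52250×0.94178×0.81275 = -0.272042 + 0.399938 = 0.127896.
Q̄ = (S_0/π) × [bracket] = (1361/π) × 0.127896 = 55.41 W/m².

Q̄ ≈ 55.4 W/m²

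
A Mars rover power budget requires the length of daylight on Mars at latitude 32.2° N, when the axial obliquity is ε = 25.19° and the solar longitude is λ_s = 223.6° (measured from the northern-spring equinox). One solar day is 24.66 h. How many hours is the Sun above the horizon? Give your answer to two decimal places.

Solar declination: sin δ = sin ε · sin λ_s = sin 25.19° × sin 223.6° = -0.29352, so δ = -17.069°.
cos H₀ = −tan φ · tan δ = −tan(+32.2°) × tan(-17.069°) = 0.1934, so H₀ = 1.3762 rad = 78.85°.
Daylight = 2H₀/(2π) × 24.66 h = (1.3762/π) × 24.66 = 10.80 h.

10.80 h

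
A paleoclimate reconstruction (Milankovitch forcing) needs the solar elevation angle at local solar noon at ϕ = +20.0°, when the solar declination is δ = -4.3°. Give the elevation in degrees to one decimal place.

65.7°

At local noon the hour angle is zero, so the zenith angle equals |ϕ − δ| = |+20.0° − (-4.300°)| = 24.300°.
Elevation = 90° − 24.300° = 65.7°.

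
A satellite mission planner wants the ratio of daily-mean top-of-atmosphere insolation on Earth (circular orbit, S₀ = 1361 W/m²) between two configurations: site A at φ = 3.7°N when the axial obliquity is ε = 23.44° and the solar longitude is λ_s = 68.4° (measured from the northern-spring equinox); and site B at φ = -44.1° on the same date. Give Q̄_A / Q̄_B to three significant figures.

Q̄_A / Q̄_B ≈ 3.08

— Configuration A (φ=+3.7°):
Solar declination: sin δ = sin ε · sin λ_s = sin 23.44° × sin 68.4° = 0.36985, so δ = +21.707°.
cos H₀ = −tan(+3.7°) tan(+21.707°) = -0.0257, H₀ = 1.5965 rad.
Bracket: H₀ sin φ sin δ + cos φ cos δ sin H₀ = 1.5965×0.06453×0.36985 + 0.99792×0.92909×0.99967 = 0.038103 + 0.926852 = 0.964955.
Q̄ = (S₀/π) × [bracket] = (1361/π) × 0.964955 = 418.04 W/m².
— Configuration B (φ=-44.1°):
cos H₀ = −tan(-44.1°) tan(+21.707°) = 0.3858, H₀ = 1.1748 rad.
Bracket: H₀ sin φ sin δ + cos φ cos δ sin H₀ = 1.1748×-0.69591×0.36985 + 0.71813×0.92909×0.92260 = -0.302373 + 0.615566 = 0.313193.
Q̄ = (S₀/π) × [bracket] = (1361/π) × 0.313193 = 135.68 W/m².
Ratio Q̄_A / Q̄_B = 418.04 / 135.68 = 3.081.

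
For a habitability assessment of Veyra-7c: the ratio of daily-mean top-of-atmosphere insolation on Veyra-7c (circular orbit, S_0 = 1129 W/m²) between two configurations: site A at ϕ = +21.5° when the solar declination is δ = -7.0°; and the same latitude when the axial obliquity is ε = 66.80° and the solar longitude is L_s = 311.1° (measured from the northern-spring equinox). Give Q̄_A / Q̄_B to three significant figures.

Q̄_A / Q̄_B ≈ 2.66

— Configuration A (ϕ=+21.5°):
cos h₀ = −tan(+21.5°) tan(-7.000°) = 0.0484, h₀ = 1.5224 rad.
Bracket: h₀ sin ϕ sin δ + cos ϕ cos δ sin h₀ = 1.5224×0.36650×-0.12187 + 0.93042×0.99255×0.99883 = -0.067999 + 0.922408 = 0.854409.
Q̄ = (S_0/π) × [bracket] = (1129/π) × 0.854409 = 307.05 W/m².
— Configuration B (ϕ=+21.5°):
Solar declination: sin δ = sin ε · sin L_s = sin 66.80° × sin 311.1° = -0.69263, so δ = -43.838°.
cos h₀ = −tan(+21.5°) tan(-43.838°) = 0.3783, h₀ = 1.1829 rad.
Bracket: h₀ sin ϕ sin δ + cos ϕ cos δ sin h₀ = 1.1829×0.36650×-0.69263 + 0.93042×0.72130×0.92570 = -0.300278 + 0.621248 = 0.320970.
Q̄ = (S_0/π) × [bracket] = (1129/π) × 0.320970 = 115.35 W/m².
Ratio Q̄_A / Q̄_B = 307.05 / 115.35 = 2.662.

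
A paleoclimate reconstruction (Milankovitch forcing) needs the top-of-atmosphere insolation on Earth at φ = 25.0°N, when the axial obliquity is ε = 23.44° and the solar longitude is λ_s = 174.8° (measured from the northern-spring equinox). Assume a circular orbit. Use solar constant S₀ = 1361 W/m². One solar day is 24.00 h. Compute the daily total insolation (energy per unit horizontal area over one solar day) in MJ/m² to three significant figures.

Solar declination: sin δ = sin ε · sin λ_s = sin 23.44° × sin 174.8° = 0.03605, so δ = +2.066°.
cos H₀ = −tan(+25.0°) tan(+2.066°) = -0.0168, H₀ = 1.5876 rad.
Bracket: H₀ sin φ sin δ + cos φ cos δ sin H₀ = 1.5876×0.42262×0.03605 + 0.90631×0.99935×0.99986 = 0.024188 + 0.905594 = 0.929782.
Q̄ = (S₀/π) × [bracket] = (1361/π) × 0.929782 = 402.80 W/m².
Daily total = Q̄ × 24.00 h × 3600 s/h = 402.80 × 24.00 × 3600 / 10⁶ = 34.80 MJ/m².

34.8 MJ/m²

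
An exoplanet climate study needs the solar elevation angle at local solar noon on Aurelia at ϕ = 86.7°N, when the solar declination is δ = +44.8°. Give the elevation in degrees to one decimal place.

48.1°

At local noon the hour angle is zero, so the zenith angle equals |ϕ − δ| = |+86.7° − (+44.800°)| = 41.900°.
Elevation = 90° − 41.900° = 48.1°.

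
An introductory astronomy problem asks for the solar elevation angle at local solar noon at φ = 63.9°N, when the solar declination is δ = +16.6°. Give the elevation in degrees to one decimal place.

42.7°

At local noon the hour angle is zero, so the zenith angle equals |φ − δ| = |+63.9° − (+16.600°)| = 47.300°.
Elevation = 90° − 47.300° = 42.7°.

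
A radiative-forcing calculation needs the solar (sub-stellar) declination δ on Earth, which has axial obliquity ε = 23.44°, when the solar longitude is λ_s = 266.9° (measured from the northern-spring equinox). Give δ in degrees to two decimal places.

sin δ = sin ε · sin λ_s = sin 23.44° × sin 266.9° = -0.397206.
δ = arcsin(-0.397206) = -23.40°.

δ = -23.40°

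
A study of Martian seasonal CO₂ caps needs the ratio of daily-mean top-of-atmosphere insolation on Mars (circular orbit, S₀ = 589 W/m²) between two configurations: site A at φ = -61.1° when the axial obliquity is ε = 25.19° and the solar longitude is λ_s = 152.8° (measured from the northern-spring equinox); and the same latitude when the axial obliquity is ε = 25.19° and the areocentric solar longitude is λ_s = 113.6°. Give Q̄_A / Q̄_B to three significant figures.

— Configuration A (φ=-61.1°):
Solar declination: sin δ = sin ε · sin λ_s = sin 25.19° × sin 152.8° = 0.19455, so δ = +11.218°.
cos H₀ = −tan(-61.1°) tan(+11.218°) = 0.3593, H₀ = 1.2033 rad.
Bracket: H₀ sin φ sin δ + cos φ cos δ sin H₀ = 1.2033×-0.87546×0.19455 + 0.48328×0.98089×0.93322 = -0.204947 + 0.442388 = 0.237441.
Q̄ = (S₀/π) × [bracket] = (589/π) × 0.237441 = 44.517 W/m².
— Configuration B (φ=-61.1°):
sin δ = sin 25.19° × sin 113.6° = 0.39002, so δ = +22.956°.
cos H₀ = −tan(-61.1°) tan(+22.956°) = 0.7673, H₀ = 0.6962 rad.
Bracket: H₀ sin φ sin δ + cos φ cos δ sin H₀ = 0.6962×-0.87546×0.39002 + 0.48328×0.92080×0.64130 = -0.237715 + 0.285381 = 0.047666.
Q̄ = (S₀/π) × [bracket] = (589/π) × 0.047666 = 8.9366 W/m².
Ratio Q̄_A / Q̄_B = 44.517 / 8.9366 = 4.981.

Q̄_A / Q̄_B ≈ 4.98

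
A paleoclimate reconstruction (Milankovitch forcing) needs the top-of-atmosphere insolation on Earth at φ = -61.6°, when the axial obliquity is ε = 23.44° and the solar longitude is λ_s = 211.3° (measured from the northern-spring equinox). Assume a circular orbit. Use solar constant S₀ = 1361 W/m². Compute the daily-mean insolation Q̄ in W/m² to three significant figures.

Q̄ ≈ 341 W/m²

Solar declination: sin δ = sin ε · sin λ_s = sin 23.44° × sin 211.3° = -0.20666, so δ = -11.927°.
cos H₀ = −tan(-61.6°) tan(-11.927°) = -0.3906, H₀ = 1.9721 rad.
Bracket: H₀ sin φ sin δ + cos φ cos δ sin H₀ = 1.9721×-0.87965×-0.20666 + 0.47562×0.97841×0.92054 = 0.358505 + 0.428375 = 0.786880.
Q̄ = (S₀/π) × [bracket] = (1361/π) × 0.786880 = 340.9 W/m².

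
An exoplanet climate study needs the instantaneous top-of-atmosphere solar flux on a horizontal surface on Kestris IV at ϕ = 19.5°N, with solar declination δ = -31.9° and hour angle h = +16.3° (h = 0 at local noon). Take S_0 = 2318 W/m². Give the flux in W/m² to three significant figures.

1.37e+03 W/m²

cos θ_z = sin ϕ sin δ + cos ϕ cos δ cos h = -0.176396 + 0.768109 = 0.591713.
Flux = S_0 · cos θ_z = 2318 × 0.591713 = 1372 W/m².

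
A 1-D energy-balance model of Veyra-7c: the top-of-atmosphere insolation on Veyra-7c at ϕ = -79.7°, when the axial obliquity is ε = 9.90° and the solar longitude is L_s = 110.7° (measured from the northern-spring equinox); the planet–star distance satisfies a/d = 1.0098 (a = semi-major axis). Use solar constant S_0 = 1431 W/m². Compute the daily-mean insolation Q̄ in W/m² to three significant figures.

Solar declination: sin δ = sin ε · sin L_s = sin 9.90° × sin 110.7° = 0.16083, so δ = +9.255°.
cos h₀ = −tan(-79.7°) tan(+9.255°) = 0.8967, h₀ = 0.4586 rad.
Bracket: h₀ sin ϕ sin δ + cos ϕ cos δ sin h₀ = 0.4586×-0.98389×0.16083 + 0.17880×0.98698×0.44271 = -0.072568 + 0.078126 = 0.005558.
Inverse-square distance factor (a/d)² = 1.0098² = 1.019696.
Q̄ = (S_0/π) × 1.019696 × [bracket] = (1431/π) × 1.019696 × 0.005558 = 2.582 W/m².

Q̄ ≈ 2.58 W/m²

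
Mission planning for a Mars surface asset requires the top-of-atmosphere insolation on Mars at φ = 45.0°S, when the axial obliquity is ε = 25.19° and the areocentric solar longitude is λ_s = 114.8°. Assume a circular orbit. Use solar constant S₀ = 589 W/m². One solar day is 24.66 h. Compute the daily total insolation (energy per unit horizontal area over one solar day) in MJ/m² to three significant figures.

4.68 MJ/m²

sin δ = sin 25.19° × sin 114.8° = 0.38637, so δ = +22.729°.
cos H₀ = −tan(-45.0°) tan(+22.729°) = 0.4189, H₀ = 1.1386 rad.
Bracket: H₀ sin φ sin δ + cos φ cos δ sin H₀ = 1.1386×-0.70711×0.38637 + 0.70711×0.92234×0.90803 = -0.311072 + 0.592213 = 0.281141.
Q̄ = (S₀/π) × [bracket] = (589/π) × 0.281141 = 52.710 W/m².
Daily total = Q̄ × 24.66 h × 3600 s/h = 52.710 × 24.66 × 3600 / 10⁶ = 4.679 MJ/m².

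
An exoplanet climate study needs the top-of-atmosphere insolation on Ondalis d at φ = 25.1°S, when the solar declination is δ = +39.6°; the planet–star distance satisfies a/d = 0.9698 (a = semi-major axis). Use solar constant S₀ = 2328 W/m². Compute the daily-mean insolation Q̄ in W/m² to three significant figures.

cos H₀ = −tan(-25.1°) tan(+39.600°) = 0.3875, H₀ = 1.1729 rad.
Bracket: H₀ sin φ sin δ + cos φ cos δ sin H₀ = 1.1729×-0.42420×0.63742 + 0.90557×0.77051×0.92186 = -0.317145 + 0.643228 = 0.326083.
Inverse-square distance factor (a/d)² = 0.9698² = 0.940512.
Q̄ = (S₀/π) × 0.940512 × [bracket] = (2328/π) × 0.940512 × 0.326083 = 227.3 W/m².

Q̄ ≈ 227 W/m²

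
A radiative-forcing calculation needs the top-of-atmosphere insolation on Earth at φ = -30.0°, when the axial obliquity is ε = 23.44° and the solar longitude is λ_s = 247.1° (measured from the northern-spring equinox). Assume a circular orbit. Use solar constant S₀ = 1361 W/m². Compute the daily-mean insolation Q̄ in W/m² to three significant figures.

Q̄ ≈ 483 W/m²

Solar declination: sin δ = sin ε · sin λ_s = sin 23.44° × sin 247.1° = -0.36644, so δ = -21.496°.
cos H₀ = −tan(-30.0°) tan(-21.496°) = -0.2274, H₀ = 1.8002 rad.
Bracket: H₀ sin φ sin δ + cos φ cos δ sin H₀ = 1.8002×-0.50000×-0.36644 + 0.86603×0.93044×0.97381 = 0.329833 + 0.784685 = 1.114518.
Q̄ = (S₀/π) × [bracket] = (1361/π) × 1.114518 = 482.8 W/m².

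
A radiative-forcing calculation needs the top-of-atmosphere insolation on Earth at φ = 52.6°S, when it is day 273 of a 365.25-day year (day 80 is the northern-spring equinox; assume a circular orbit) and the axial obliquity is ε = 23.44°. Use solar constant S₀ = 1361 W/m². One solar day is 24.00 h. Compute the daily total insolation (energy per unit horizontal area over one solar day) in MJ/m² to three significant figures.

Solar longitude: λ_s = 360° × (273 − 80)/365.25 = 190.226°.
sin δ = sin 23.44° × sin 190.226° = -0.07062, so δ = -4.050°.
cos H₀ = −tan(-52.6°) tan(-4.050°) = -0.0926, H₀ = 1.6635 rad.
Bracket: H₀ sin φ sin δ + cos φ cos δ sin H₀ = 1.6635×-0.79441×-0.07062 + 0.60738×0.99750×0.99570 = 0.093324 + 0.603256 = 0.696580.
Q̄ = (S₀/π) × [bracket] = (1361/π) × 0.696580 = 301.77 W/m².
Daily total = Q̄ × 24.00 h × 3600 s/h = 301.77 × 24.00 × 3600 / 10⁶ = 26.07 MJ/m².

26.1 MJ/m²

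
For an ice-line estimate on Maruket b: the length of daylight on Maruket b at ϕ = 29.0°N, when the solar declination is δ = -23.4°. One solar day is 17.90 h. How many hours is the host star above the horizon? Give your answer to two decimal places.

7.57 h

cos h₀ = −tan ϕ · tan δ = −tan(+29.0°) × tan(-23.400°) = 0.2399, so h₀ = 1.3286 rad = 76.12°.
Daylight = 2h₀/(2π) × 17.90 h = (1.3286/π) × 17.90 = 7.57 h.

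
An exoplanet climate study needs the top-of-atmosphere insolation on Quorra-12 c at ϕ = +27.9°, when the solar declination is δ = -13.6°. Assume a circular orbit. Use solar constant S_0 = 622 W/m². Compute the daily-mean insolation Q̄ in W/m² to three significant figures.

cos h₀ = −tan(+27.9°) tan(-13.600°) = 0.1281, h₀ = 1.4424 rad.
Bracket: h₀ sin ϕ sin δ + cos ϕ cos δ sin h₀ = 1.4424×0.46793×-0.23514 + 0.88377×0.97196×0.99176 = -0.158706 + 0.851911 = 0.693205.
Q̄ = (S_0/π) × [bracket] = (622/π) × 0.693205 = 137.2 W/m².

Q̄ ≈ 137 W/m²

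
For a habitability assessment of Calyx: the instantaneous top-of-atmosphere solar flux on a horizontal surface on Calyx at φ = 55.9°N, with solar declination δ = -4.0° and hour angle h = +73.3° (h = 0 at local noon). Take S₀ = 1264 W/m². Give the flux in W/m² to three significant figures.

cos θ_z = sin φ sin δ + cos φ cos δ cos h = -0.057763 + 0.160713 = 0.102950.
Flux = S₀ · cos θ_z = 1264 × 0.102950 = 130.1 W/m².

130 W/m²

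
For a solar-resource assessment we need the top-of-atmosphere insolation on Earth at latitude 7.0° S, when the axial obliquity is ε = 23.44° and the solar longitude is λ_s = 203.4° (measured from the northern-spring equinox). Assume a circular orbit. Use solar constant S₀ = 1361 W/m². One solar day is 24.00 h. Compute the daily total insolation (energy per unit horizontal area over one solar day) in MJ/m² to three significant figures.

37.8 MJ/m²

Solar declination: sin δ = sin ε · sin λ_s = sin 23.44° × sin 203.4° = -0.15798, so δ = -9.090°.
cos H₀ = −tan(-7.0°) tan(-9.090°) = -0.0196, H₀ = 1.5904 rad.
Bracket: H₀ sin φ sin δ + cos φ cos δ sin H₀ = 1.5904×-0.12187×-0.15798 + 0.99255×0.98744×0.99981 = 0.030620 + 0.979897 = 1.010517.
Q̄ = (S₀/π) × [bracket] = (1361/π) × 1.010517 = 437.78 W/m².
Daily total = Q̄ × 24.00 h × 3600 s/h = 437.78 × 24.00 × 3600 / 10⁶ = 37.82 MJ/m².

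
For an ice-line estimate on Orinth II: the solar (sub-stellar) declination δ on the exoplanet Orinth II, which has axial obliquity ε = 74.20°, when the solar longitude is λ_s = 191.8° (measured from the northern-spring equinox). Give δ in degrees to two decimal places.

δ = -11.35°

sin δ = sin ε · sin λ_s = sin 74.20° × sin 191.8° = -0.196770.
δ = arcsin(-0.196770) = -11.35°.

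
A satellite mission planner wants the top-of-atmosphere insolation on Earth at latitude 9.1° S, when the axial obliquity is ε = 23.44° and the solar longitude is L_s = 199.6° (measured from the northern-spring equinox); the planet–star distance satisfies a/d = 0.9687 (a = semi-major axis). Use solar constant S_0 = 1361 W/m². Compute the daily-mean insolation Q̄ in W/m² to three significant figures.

Solar declination: sin δ = sin ε · sin L_s = sin 23.44° × sin 199.6° = -0.13344, so δ = -7.668°.
cos h₀ = −tan(-9.1°) tan(-7.668°) = -0.0216, h₀ = 1.5924 rad.
Bracket: h₀ sin ϕ sin δ + cos ϕ cos δ sin h₀ = 1.5924×-0.15816×-0.13344 + 0.98741×0.99106×0.99977 = 0.033607 + 0.978357 = 1.011964.
Inverse-square distance factor (a/d)² = 0.9687² = 0.938380.
Q̄ = (S_0/π) × 0.938380 × [bracket] = (1361/π) × 0.938380 × 1.011964 = 411.4 W/m².

Q̄ ≈ 411 W/m²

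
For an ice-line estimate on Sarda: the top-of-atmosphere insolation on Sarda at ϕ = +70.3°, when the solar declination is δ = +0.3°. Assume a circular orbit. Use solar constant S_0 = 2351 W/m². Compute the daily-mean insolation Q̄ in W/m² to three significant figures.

cos h₀ = −tan(+70.3°) tan(+0.300°) = -0.0146, h₀ = 1.5854 rad.
Bracket: h₀ sin ϕ sin δ + cos ϕ cos δ sin h₀ = 1.5854×0.94147×0.00524 + 0.33710×0.99999×0.99989 = 0.007821 + 0.337060 = 0.344881.
Q̄ = (S_0/π) × [bracket] = (2351/π) × 0.344881 = 258.1 W/m².

Q̄ ≈ 258 W/m²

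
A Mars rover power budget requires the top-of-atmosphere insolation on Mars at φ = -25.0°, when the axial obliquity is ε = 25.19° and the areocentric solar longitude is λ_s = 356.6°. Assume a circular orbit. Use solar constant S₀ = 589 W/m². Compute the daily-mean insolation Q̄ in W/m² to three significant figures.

sin δ = sin 25.19° × sin 356.6° = -0.02524, so δ = -1.446°.
cos H₀ = −tan(-25.0°) tan(-1.446°) = -0.0118, H₀ = 1.5826 rad.
Bracket: H₀ sin φ sin δ + cos φ cos δ sin H₀ = 1.5826×-0.42262×-0.02524 + 0.90631×0.99968×0.99993 = 0.016881 + 0.905957 = 0.922838.
Q̄ = (S₀/π) × [bracket] = (589/π) × 0.922838 = 173.0 W/m².

Q̄ ≈ 173 W/m²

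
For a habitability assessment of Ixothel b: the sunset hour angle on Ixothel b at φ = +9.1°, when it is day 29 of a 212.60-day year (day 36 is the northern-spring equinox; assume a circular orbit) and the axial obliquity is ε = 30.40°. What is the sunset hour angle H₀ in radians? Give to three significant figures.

Solar longitude: λ_s = 360° × (29 − 36)/212.60 = -11.853°, i.e. -11.853° + 360° = 348.147°.
sin δ = sin 30.40° × sin 348.147° = -0.10394, so δ = -5.966°.
cos H₀ = −tan φ · tan δ = −tan(+9.1°) × tan(-5.966°) = 0.0167, so H₀ = 1.5541 rad = 89.04°.

H₀ = 1.55 rad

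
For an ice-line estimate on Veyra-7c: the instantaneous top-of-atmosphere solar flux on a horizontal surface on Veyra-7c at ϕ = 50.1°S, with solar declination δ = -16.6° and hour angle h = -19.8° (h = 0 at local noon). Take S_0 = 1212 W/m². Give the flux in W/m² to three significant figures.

cos θ_z = sin ϕ sin δ + cos ϕ cos δ cos h = 0.219170 + 0.578374 = 0.797544.
Flux = S_0 · cos θ_z = 1212 × 0.797544 = 966.6 W/m².

967 W/m²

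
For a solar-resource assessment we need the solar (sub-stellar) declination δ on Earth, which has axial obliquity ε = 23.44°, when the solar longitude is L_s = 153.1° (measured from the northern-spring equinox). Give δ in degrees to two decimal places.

sin δ = sin ε · sin L_s = sin 23.44° × sin 153.1° = 0.179973.
δ = arcsin(0.179973) = +10.37°.

δ = +10.37°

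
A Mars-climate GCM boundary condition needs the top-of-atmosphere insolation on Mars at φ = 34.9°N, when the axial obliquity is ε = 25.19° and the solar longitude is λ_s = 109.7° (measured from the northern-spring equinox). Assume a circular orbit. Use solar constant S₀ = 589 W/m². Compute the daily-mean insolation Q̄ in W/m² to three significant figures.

Solar declination: sin δ = sin ε · sin λ_s = sin 25.19° × sin 109.7° = 0.40071, so δ = +23.623°.
cos H₀ = −tan(+34.9°) tan(+23.623°) = -0.3051, H₀ = 1.8808 rad.
Bracket: H₀ sin φ sin δ + cos φ cos δ sin H₀ = 1.8808×0.57215×0.40071 + 0.82015×0.91620×0.95232 = 0.431204 + 0.715594 = 1.146798.
Q̄ = (S₀/π) × [bracket] = (589/π) × 1.146798 = 215.0 W/m².

Q̄ ≈ 215 W/m²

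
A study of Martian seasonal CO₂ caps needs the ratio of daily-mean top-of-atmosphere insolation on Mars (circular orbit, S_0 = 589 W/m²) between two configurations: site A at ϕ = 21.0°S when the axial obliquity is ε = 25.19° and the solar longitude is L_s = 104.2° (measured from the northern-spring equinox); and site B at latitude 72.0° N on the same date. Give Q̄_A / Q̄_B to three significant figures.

— Configuration A (ϕ=-21.0°):
Solar declination: sin δ = sin ε · sin L_s = sin 25.19° × sin 104.2° = 0.41262, so δ = +24.369°.
cos h₀ = −tan(-21.0°) tan(+24.369°) = 0.1739, h₀ = 1.3960 rad.
Bracket: h₀ sin ϕ sin δ + cos ϕ cos δ sin h₀ = 1.3960×-0.35837×0.41262 + 0.93358×0.91090×0.98477 = -0.206427 + 0.837446 = 0.631019.
Q̄ = (S_0/π) × [bracket] = (589/π) × 0.631019 = 118.31 W/m².
— Configuration B (ϕ=+72.0°):
cos h₀ = −tan(+72.0°) tan(+24.369°) = -1.3941 ≤ −1 ⇒ polar day, h₀ = π.
Bracket: h₀ sin ϕ sin δ + cos ϕ cos δ sin h₀ = 3.1416×0.95106×0.41262 + 0.30902×0.91090×0.00000 = 1.232847 + 0.000000 = 1.232847.
Q̄ = (S_0/π) × [bracket] = (589/π) × 1.232847 = 231.14 W/m².
Ratio Q̄_A / Q̄_B = 118.31 / 231.14 = 0.5119.

Q̄_A / Q̄_B ≈ 0.512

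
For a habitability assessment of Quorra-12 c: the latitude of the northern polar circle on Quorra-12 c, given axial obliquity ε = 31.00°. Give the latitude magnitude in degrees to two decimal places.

59.00°

The polar circle is the lowest latitude that experiences at least one full rotation of continuous daylight at the northern-summer solstice; it lies at |φ| = 90° − ε = 90° − 31.00° = 59.00°.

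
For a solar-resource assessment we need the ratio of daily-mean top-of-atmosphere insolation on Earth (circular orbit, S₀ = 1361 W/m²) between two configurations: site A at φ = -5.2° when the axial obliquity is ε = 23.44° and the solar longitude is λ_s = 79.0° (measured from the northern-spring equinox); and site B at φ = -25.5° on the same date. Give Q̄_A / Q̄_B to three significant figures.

— Configuration A (φ=-5.2°):
Solar declination: sin δ = sin ε · sin λ_s = sin 23.44° × sin 79.0° = 0.39048, so δ = +22.984°.
cos H₀ = −tan(-5.2°) tan(+22.984°) = 0.0386, H₀ = 1.5322 rad.
Bracket: H₀ sin φ sin δ + cos φ cos δ sin H₀ = 1.5322×-0.09063×0.39048 + 0.99588×0.92061×0.99925 = -0.054223 + 0.916129 = 0.861906.
Q̄ = (S₀/π) × [bracket] = (1361/π) × 0.861906 = 373.39 W/m².
— Configuration B (φ=-25.5°):
cos H₀ = −tan(-25.5°) tan(+22.984°) = 0.2023, H₀ = 1.3671 rad.
Bracket: H₀ sin φ sin δ + cos φ cos δ sin H₀ = 1.3671×-0.43051×0.39048 + 0.90259×0.92061×0.97932 = -0.229817 + 0.813750 = 0.583933.
Q̄ = (S₀/π) × [bracket] = (1361/π) × 0.583933 = 252.97 W/m².
Ratio Q̄_A / Q̄_B = 373.39 / 252.97 = 1.476.

Q̄_A / Q̄_B ≈ 1.48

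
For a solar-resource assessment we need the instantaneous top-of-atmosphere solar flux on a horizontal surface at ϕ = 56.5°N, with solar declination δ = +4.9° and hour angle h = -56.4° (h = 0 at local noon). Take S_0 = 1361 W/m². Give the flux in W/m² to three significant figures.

511 W/m²

cos θ_z = sin ϕ sin δ + cos ϕ cos δ cos h = 0.071228 + 0.304321 = 0.375549.
Flux = S_0 · cos θ_z = 1361 × 0.375549 = 511.1 W/m².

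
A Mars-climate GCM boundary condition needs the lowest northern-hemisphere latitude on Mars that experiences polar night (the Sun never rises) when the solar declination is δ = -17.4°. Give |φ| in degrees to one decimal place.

Polar night requires cos H₀ = −tan φ tan δ ≥ 1, i.e. tan φ tan δ ≤ −1.
The boundary is |tan φ| · |tan δ| = 1, so |φ| = 90° − |δ| = 90° − 17.4° = 72.6° in the northern hemisphere.

|φ| = 72.6°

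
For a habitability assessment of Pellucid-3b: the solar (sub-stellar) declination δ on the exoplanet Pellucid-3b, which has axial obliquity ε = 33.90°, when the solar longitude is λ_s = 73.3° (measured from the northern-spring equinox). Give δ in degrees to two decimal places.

δ = +32.29°

sin δ = sin ε · sin λ_s = sin 33.90° × sin 73.3° = 0.534221.
δ = arcsin(0.534221) = +32.29°.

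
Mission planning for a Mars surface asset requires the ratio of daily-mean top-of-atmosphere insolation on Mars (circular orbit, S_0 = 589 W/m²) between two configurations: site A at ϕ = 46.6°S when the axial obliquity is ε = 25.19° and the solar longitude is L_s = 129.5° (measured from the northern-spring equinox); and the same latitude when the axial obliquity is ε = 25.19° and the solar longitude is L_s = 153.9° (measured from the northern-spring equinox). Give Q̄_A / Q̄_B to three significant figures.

Q̄_A / Q̄_B ≈ 0.671

— Configuration A (ϕ=-46.6°):
Solar declination: sin δ = sin ε · sin L_s = sin 25.19° × sin 129.5° = 0.32842, so δ = +19.173°.
cos h₀ = −tan(-46.6°) tan(+19.173°) = 0.3677, h₀ = 1.1943 rad.
Bracket: h₀ sin ϕ sin δ + cos ϕ cos δ sin h₀ = 1.1943×-0.72657×0.32842 + 0.68709×0.94453×0.92995 = -0.284984 + 0.603516 = 0.318532.
Q̄ = (S_0/π) × [bracket] = (589/π) × 0.318532 = 59.720 W/m².
— Configuration B (ϕ=-46.6°):
Solar declination: sin δ = sin ε · sin L_s = sin 25.19° × sin 153.9° = 0.18725, so δ = +10.792°.
cos h₀ = −tan(-46.6°) tan(+10.792°) = 0.2016, h₀ = 1.3678 rad.
Bracket: h₀ sin ϕ sin δ + cos ϕ cos δ sin h₀ = 1.3678×-0.72657×0.18725 + 0.68709×0.98231×0.97947 = -0.186090 + 0.661079 = 0.474989.
Q̄ = (S_0/π) × [bracket] = (589/π) × 0.474989 = 89.053 W/m².
Ratio Q̄_A / Q̄_B = 59.720 / 89.053 = 0.6706.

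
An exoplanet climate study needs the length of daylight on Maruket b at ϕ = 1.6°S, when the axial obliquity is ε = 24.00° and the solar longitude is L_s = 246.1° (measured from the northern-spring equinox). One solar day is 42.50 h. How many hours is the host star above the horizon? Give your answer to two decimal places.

21.40 h

Solar declination: sin δ = sin ε · sin L_s = sin 24.00° × sin 246.1° = -0.37186, so δ = -21.830°.
cos h₀ = −tan ϕ · tan δ = −tan(-1.6°) × tan(-21.830°) = -0.0112, so h₀ = 1.5820 rad = 90.64°.
Daylight = 2h₀/(2π) × 42.50 h = (1.5820/π) × 42.50 = 21.40 h.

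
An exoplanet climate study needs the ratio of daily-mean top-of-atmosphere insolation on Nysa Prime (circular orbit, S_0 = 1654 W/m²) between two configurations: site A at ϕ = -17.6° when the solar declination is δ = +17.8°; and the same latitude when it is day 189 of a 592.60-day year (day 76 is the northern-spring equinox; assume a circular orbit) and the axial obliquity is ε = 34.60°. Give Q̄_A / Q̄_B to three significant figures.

Q̄_A / Q̄_B ≈ 1.34

— Configuration A (ϕ=-17.6°):
cos h₀ = −tan(-17.6°) tan(+17.800°) = 0.1018, h₀ = 1.4688 rad.
Bracket: h₀ sin ϕ sin δ + cos ϕ cos δ sin h₀ = 1.4688×-0.30237×0.30570 + 0.95319×0.95213×0.99480 = -0.135768 + 0.902841 = 0.767073.
Q̄ = (S_0/π) × [bracket] = (1654/π) × 0.767073 = 403.85 W/m².
— Configuration B (ϕ=-17.6°):
Solar longitude: L_s = 360° × (189 − 76)/592.60 = 68.647°.
sin δ = sin 34.60° × sin 68.647° = 0.52886, so δ = +31.929°.
cos h₀ = −tan(-17.6°) tan(+31.929°) = 0.1977, h₀ = 1.3718 rad.
Bracket: h₀ sin ϕ sin δ + cos ϕ cos δ sin h₀ = 1.3718×-0.30237×0.52886 + 0.95319×0.84871×0.98027 = -0.219366 + 0.793021 = 0.573655.
Q̄ = (S_0/π) × [bracket] = (1654/π) × 0.573655 = 302.02 W/m².
Ratio Q̄_A / Q̄_B = 403.85 / 302.02 = 1.337.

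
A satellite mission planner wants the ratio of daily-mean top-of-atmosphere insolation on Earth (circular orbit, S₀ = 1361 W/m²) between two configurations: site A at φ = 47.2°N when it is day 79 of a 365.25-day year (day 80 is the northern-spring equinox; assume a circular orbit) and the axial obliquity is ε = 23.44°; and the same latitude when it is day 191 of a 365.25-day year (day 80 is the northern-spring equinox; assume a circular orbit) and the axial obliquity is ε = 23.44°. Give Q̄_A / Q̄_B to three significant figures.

— Configuration A (φ=+47.2°):
Solar longitude: λ_s = 360° × (79 − 80)/365.25 = -0.986°, i.e. -0.986° + 360° = 359.014°.
sin δ = sin 23.44° × sin 359.014° = -0.00684, so δ = -0.392°.
cos H₀ = −tan(+47.2°) tan(-0.392°) = 0.0074, H₀ = 1.5634 rad.
Bracket: H₀ sin φ sin δ + cos φ cos δ sin H₀ = 1.5634×0.73373×-0.00684 + 0.67944×0.99998×0.99997 = -0.007846 + 0.679406 = 0.671560.
Q̄ = (S₀/π) × [bracket] = (1361/π) × 0.671560 = 290.93 W/m².
— Configuration B (φ=+47.2°):
Solar longitude: λ_s = 360° × (191 − 80)/365.25 = 109.405°.
sin δ = sin 23.44° × sin 109.405° = 0.37519, so δ = +22.036°.
cos H₀ = −tan(+47.2°) tan(+22.036°) = -0.4371, H₀ = 2.0232 rad.
Bracket: H₀ sin φ sin δ + cos φ cos δ sin H₀ = 2.0232×0.73373×0.37519 + 0.67944×0.92695×0.89941 = 0.556963 + 0.566455 = 1.123418.
Q̄ = (S₀/π) × [bracket] = (1361/π) × 1.123418 = 486.69 W/m².
Ratio Q̄_A / Q̄_B = 290.93 / 486.69 = 0.5978.

Q̄_A / Q̄_B ≈ 0.598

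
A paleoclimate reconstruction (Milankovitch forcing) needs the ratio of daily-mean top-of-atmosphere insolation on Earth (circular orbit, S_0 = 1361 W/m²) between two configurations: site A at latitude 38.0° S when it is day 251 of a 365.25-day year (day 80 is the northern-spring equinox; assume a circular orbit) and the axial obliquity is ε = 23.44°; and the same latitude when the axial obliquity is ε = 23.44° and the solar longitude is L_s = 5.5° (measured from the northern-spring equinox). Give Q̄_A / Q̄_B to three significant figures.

Q̄_A / Q̄_B ≈ 0.946

— Configuration A (ϕ=-38.0°):
Solar longitude: L_s = 360° × (251 − 80)/365.25 = 168.542°.
sin δ = sin 23.44° × sin 168.542° = 0.07902, so δ = +4.532°.
cos h₀ = −tan(-38.0°) tan(+4.532°) = 0.0619, h₀ = 1.5088 rad.
Bracket: h₀ sin ϕ sin δ + cos ϕ cos δ sin h₀ = 1.5088×-0.61566×0.07902 + 0.78801×0.99687×0.99808 = -0.073402 + 0.784035 = 0.710633.
Q̄ = (S_0/π) × [bracket] = (1361/π) × 0.710633 = 307.86 W/m².
— Configuration B (ϕ=-38.0°):
Solar declination: sin δ = sin ε · sin L_s = sin 23.44° × sin 5.5° = 0.03813, so δ = +2.185°.
cos h₀ = −tan(-38.0°) tan(+2.185°) = 0.0298, h₀ = 1.5410 rad.
Bracket: h₀ sin ϕ sin δ + cos ϕ cos δ sin h₀ = 1.5410×-0.61566×0.03813 + 0.78801×0.99927×0.99956 = -0.036175 + 0.787088 = 0.750913.
Q̄ = (S_0/π) × [bracket] = (1361/π) × 0.750913 = 325.31 W/m².
Ratio Q̄_A / Q̄_B = 307.86 / 325.31 = 0.9464.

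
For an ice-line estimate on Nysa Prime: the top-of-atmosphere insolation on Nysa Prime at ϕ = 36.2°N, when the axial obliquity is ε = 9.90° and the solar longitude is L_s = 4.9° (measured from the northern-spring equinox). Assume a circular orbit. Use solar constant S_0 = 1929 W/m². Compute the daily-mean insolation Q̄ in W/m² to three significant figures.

Solar declination: sin δ = sin ε · sin L_s = sin 9.90° × sin 4.9° = 0.01469, so δ = +0.841°.
cos h₀ = −tan(+36.2°) tan(+0.841°) = -0.0107, h₀ = 1.5815 rad.
Bracket: h₀ sin ϕ sin δ + cos ϕ cos δ sin h₀ = 1.5815×0.59061×0.01469 + 0.80696×0.99989×0.99994 = 0.013721 + 0.806823 = 0.820544.
Q̄ = (S_0/π) × [bracket] = (1929/π) × 0.820544 = 503.8 W/m².

Q̄ ≈ 504 W/m²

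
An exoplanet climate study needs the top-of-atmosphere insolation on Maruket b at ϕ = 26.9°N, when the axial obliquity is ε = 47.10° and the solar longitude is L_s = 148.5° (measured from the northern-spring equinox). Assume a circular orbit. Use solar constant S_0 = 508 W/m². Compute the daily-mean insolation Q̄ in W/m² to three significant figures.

Q̄ ≈ 180 W/m²

Solar declination: sin δ = sin ε · sin L_s = sin 47.10° × sin 148.5° = 0.38275, so δ = +22.504°.
cos h₀ = −tan(+26.9°) tan(+22.504°) = -0.2102, h₀ = 1.7826 rad.
Bracket: h₀ sin ϕ sin δ + cos ϕ cos δ sin h₀ = 1.7826×0.45243×0.38275 + 0.89180×0.92385×0.97766 = 0.308689 + 0.805484 = 1.114173.
Q̄ = (S_0/π) × [bracket] = (508/π) × 1.114173 = 180.2 W/m².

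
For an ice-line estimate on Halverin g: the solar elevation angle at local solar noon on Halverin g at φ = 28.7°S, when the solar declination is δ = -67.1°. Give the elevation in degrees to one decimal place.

51.6°

At local noon the hour angle is zero, so the zenith angle equals |φ − δ| = |-28.7° − (-67.100°)| = 38.400°.
Elevation = 90° − 38.400° = 51.6°.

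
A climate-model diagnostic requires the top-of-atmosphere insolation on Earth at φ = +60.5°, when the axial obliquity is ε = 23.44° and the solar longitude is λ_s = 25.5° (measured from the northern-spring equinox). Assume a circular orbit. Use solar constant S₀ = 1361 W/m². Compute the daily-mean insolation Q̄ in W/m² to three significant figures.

Q̄ ≈ 322 W/m²

Solar declination: sin δ = sin ε · sin λ_s = sin 23.44° × sin 25.5° = 0.17125, so δ = +9.861°.
cos H₀ = −tan(+60.5°) tan(+9.861°) = -0.3072, H₀ = 1.8831 rad.
Bracket: H₀ sin φ sin δ + cos φ cos δ sin H₀ = 1.8831×0.87036×0.17125 + 0.49242×0.98523×0.95164 = 0.280674 + 0.461685 = 0.742359.
Q̄ = (S₀/π) × [bracket] = (1361/π) × 0.742359 = 321.6 W/m².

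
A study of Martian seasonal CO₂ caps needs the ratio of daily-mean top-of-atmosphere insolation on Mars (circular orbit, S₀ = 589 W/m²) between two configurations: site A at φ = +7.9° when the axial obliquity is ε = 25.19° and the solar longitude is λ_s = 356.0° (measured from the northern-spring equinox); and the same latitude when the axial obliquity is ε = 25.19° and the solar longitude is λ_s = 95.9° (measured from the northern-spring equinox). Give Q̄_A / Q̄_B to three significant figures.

Q̄_A / Q̄_B ≈ 0.993

— Configuration A (φ=+7.9°):
Solar declination: sin δ = sin ε · sin λ_s = sin 25.19° × sin 356.0° = -0.02969, so δ = -1.701°.
cos H₀ = −tan(+7.9°) tan(-1.701°) = 0.0041, H₀ = 1.5667 rad.
Bracket: H₀ sin φ sin δ + cos φ cos δ sin H₀ = 1.5667×0.13744×-0.02969 + 0.99051×0.99956×0.99999 = -0.006393 + 0.990064 = 0.983671.
Q̄ = (S₀/π) × [bracket] = (589/π) × 0.983671 = 184.42 W/m².
— Configuration B (φ=+7.9°):
Solar declination: sin δ = sin ε · sin λ_s = sin 25.19° × sin 95.9° = 0.42337, so δ = +25.047°.
cos H₀ = −tan(+7.9°) tan(+25.047°) = -0.0648, H₀ = 1.6357 rad.
Bracket: H₀ sin φ sin δ + cos φ cos δ sin H₀ = 1.6357×0.13744×0.42337 + 0.99051×0.90596×0.99790 = 0.095178 + 0.895478 = 0.990656.
Q̄ = (S₀/π) × [bracket] = (589/π) × 0.990656 = 185.73 W/m².
Ratio Q̄_A / Q̄_B = 184.42 / 185.73 = 0.9929.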